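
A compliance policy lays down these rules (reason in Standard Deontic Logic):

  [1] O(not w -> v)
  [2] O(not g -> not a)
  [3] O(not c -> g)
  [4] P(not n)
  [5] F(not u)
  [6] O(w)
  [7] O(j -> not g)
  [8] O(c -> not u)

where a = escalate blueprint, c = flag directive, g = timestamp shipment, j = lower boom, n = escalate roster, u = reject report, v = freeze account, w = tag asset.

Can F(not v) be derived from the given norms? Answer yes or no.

No

Premise 1 is O(not w -> v), but O(not w) is not derivable from the premises, so it does not yield O(v).
No other premise forces O(v). An ideal world satisfying every premise can still have not v true, so F(not v) is not derivable.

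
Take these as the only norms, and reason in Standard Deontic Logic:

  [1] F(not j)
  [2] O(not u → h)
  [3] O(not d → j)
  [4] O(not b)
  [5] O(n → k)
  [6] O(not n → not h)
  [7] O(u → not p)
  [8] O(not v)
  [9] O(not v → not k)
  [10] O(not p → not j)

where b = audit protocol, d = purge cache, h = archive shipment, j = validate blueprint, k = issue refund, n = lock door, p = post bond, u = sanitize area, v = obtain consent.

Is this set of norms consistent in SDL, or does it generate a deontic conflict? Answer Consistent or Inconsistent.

F(not j) at premise 1 means O(j).
Premise 10, O(not p → not j), contraposes to O(j → p); with O(j) we get O(p).
Premise 7, O(u → not p), contraposes to O(p → not u); with O(p) we get O(not u).
From O(not u) and premise 2, O(not u → h), we obtain O(h).
The contrapositive of premise 6 (O(not n → not h)) is O(h → n), and O(h) is already established, so O(n).
With premise 5, O(n → k), the K-axiom yields O(k).
Premise 9 is O(not v → not k); contrapositively O(k → v). Since O(k) holds, K gives O(v).
Yet premise 8 states O(not v).
We now have both O(v) and O(not v) — v is simultaneously obligatory and forbidden, violating the D-axiom.

Inconsistent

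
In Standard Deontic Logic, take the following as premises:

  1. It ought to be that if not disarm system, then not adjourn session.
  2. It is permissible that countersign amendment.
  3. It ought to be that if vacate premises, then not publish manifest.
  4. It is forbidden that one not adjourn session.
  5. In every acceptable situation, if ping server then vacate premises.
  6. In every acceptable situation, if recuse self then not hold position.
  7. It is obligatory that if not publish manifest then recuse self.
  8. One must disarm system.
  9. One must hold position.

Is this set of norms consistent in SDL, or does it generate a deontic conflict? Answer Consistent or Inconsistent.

Premise 1 is O(¬disarm_system → ¬adjourn_session), but O(¬disarm_system) is not derivable from the premises, so it does not yield O(¬adjourn_session).
So O(¬adjourn_session) is not derivable, and the apparent clash with O(adjourn_session) does not arise.
A world satisfying every obligation exists (e.g. adjourn_session=true, countersign_amendment=false, disarm_system=true, hold_position=true, ping_server=false, publish_manifest=true, recuse_self=false, vacate_premises=false); no atom is both obligatory and forbidden, so the set is consistent.

Consistent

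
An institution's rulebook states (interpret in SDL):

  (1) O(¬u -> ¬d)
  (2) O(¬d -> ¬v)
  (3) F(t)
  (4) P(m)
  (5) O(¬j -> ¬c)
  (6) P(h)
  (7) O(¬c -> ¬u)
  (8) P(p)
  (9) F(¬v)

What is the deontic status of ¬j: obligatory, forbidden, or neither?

Forbidden

Premise 9, F(¬v), is equivalent to O(v).
Premise 2 is O(¬d -> ¬v); contrapositively O(v -> d). Since O(v) holds, K gives O(d).
The contrapositive of premise 1 (O(¬u -> ¬d)) is O(d -> u), and O(d) is already established, so O(u).
The contrapositive of premise 7 (O(¬c -> ¬u)) is O(u -> c), and O(u) is already established, so O(c).
Premise 5 is O(¬j -> ¬c); contrapositively O(c -> j). Since O(c) holds, K gives O(j).
Premises 3, 4, 6, 8 do not contribute to this derivation.
Thus O(j), which is F(¬j): ¬j is forbidden.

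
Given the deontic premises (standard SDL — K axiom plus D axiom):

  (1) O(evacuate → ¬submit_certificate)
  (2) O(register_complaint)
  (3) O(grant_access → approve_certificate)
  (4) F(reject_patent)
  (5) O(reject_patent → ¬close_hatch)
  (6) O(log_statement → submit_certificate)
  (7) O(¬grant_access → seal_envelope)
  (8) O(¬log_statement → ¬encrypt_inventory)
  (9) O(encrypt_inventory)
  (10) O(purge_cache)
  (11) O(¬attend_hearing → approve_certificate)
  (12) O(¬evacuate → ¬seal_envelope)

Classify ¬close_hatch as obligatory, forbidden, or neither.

Neither

Premise 5 is O(reject_patent → ¬close_hatch), but O(reject_patent) is not derivable from the premises, so it does not yield O(¬close_hatch).
No premise or chain of K-axiom applications forces O(¬close_hatch), and none forces O(close_hatch). So ¬close_hatch is neither obligatory nor forbidden under these norms.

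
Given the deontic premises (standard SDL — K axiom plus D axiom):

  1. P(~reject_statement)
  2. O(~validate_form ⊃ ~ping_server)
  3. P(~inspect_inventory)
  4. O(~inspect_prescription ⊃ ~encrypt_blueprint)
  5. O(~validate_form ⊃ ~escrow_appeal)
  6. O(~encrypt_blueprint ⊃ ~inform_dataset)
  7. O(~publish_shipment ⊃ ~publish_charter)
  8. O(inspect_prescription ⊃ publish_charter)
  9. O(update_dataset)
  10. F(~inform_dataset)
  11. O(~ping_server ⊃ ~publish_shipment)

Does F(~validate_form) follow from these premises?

Yes

F(~inform_dataset) at premise 10 means O(inform_dataset).
Premise 6, O(~encrypt_blueprint ⊃ ~inform_dataset), contraposes to O(inform_dataset ⊃ encrypt_blueprint); with O(inform_dataset) we get O(encrypt_blueprint).
Premise 4, O(~inspect_prescription ⊃ ~encrypt_blueprint), contraposes to O(encrypt_blueprint ⊃ inspect_prescription); with O(encrypt_blueprint) we get O(inspect_prescription).
From O(inspect_prescription) and premise 8, O(inspect_prescription ⊃ publish_charter), we obtain O(publish_charter).
Premise 7, O(~publish_shipment ⊃ ~publish_charter), contraposes to O(publish_charter ⊃ publish_shipment); with O(publish_charter) we get O(publish_shipment).
Premise 11, O(~ping_server ⊃ ~publish_shipment), contraposes to O(publish_shipment ⊃ ping_server); with O(publish_shipment) we get O(ping_server).
Premise 2, O(~validate_form ⊃ ~ping_server), contraposes to O(ping_server ⊃ validate_form); with O(ping_server) we get O(validate_form).
Premises 1, 3, 5, 9 do not contribute to this derivation.
So O(validate_form) holds, i.e. F(~validate_form). The claim follows.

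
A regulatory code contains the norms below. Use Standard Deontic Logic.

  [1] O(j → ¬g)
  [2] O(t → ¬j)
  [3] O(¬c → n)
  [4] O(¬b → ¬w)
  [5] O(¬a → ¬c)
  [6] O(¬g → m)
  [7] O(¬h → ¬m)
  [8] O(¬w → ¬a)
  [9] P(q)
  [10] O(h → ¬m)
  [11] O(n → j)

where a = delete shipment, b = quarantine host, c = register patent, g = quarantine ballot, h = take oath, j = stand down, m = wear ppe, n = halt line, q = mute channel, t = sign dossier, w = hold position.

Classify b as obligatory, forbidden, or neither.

Obligatory

Premises 7 and 10 are O(¬h → ¬m) and O(h → ¬m); every ideal world satisfies ¬h or h, so in either case ¬m holds — hence O(¬m).
Premise 6 is O(¬g → m); contrapositively O(¬m → g). Since O(¬m) holds, K gives O(g).
The contrapositive of premise 1 (O(j → ¬g)) is O(g → ¬j), and O(g) is already established, so O(¬j).
Premise 11, O(n → j), contraposes to O(¬j → ¬n); with O(¬j) we get O(¬n).
Premise 3, O(¬c → n), contraposes to O(¬n → c); with O(¬n) we get O(c).
Premise 5, O(¬a → ¬c), contraposes to O(c → a); with O(c) we get O(a).
Premise 8, O(¬w → ¬a), contraposes to O(a → w); with O(a) we get O(w).
The contrapositive of premise 4 (O(¬b → ¬w)) is O(w → b), and O(w) is already established, so O(b).
Premises 2, 9 do not contribute to this derivation.
Hence b is obligatory.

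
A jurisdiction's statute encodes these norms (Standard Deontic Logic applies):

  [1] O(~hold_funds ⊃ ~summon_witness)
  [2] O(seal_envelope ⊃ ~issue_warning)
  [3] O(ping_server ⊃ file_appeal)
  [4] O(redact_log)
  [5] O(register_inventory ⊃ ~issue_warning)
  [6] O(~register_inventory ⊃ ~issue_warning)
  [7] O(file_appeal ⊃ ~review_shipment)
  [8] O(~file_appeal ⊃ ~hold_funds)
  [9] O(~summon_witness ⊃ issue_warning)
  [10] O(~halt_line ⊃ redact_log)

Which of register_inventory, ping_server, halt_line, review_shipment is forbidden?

review_shipment

Premises 6 and 5 cover both cases: O(~register_inventory ⊃ ~issue_warning) and O(register_inventory ⊃ ~issue_warning). Since ~register_inventory ∨ register_inventory is a tautology, O(~issue_warning) follows.
Premise 9, O(~summon_witness ⊃ issue_warning), contraposes to O(~issue_warning ⊃ summon_witness); with O(~issue_warning) we get O(summon_witness).
Premise 1, O(~hold_funds ⊃ ~summon_witness), contraposes to O(summon_witness ⊃ hold_funds); with O(summon_witness) we get O(hold_funds).
The contrapositive of premise 8 (O(~file_appeal ⊃ ~hold_funds)) is O(hold_funds ⊃ file_appeal), and O(hold_funds) is already established, so O(file_appeal).
From O(file_appeal) and premise 7, O(file_appeal ⊃ ~review_shipment), we obtain O(~review_shipment).
So O(~review_shipment) holds, i.e. review_shipment is forbidden. None of the other listed options is forbidden under the premises.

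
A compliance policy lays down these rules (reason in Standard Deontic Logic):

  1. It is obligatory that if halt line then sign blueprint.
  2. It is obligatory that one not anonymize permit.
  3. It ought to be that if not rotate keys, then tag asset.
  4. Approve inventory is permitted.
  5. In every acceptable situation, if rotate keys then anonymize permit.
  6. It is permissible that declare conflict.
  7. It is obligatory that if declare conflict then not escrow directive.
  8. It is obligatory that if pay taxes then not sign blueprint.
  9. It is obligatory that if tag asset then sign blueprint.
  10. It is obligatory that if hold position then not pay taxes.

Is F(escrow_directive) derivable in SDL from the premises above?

Premise 7 is O(declare_conflict → ¬escrow_directive), but O(declare_conflict) is not derivable from the premises (the permission P(declare_conflict) asserts only ¬O(¬declare_conflict), not O(declare_conflict)), so it does not yield O(¬escrow_directive).
No other premise forces O(¬escrow_directive). An ideal world satisfying every premise can still have escrow_directive true, so F(escrow_directive) is not derivable.

No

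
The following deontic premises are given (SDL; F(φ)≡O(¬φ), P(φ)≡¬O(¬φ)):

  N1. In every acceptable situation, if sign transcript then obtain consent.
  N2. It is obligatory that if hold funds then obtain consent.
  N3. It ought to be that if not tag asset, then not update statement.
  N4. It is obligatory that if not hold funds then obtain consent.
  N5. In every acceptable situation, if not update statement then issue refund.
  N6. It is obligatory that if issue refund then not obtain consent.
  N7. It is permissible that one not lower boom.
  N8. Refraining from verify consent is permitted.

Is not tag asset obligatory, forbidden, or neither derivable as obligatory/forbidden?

Premises 2 and 4 cover both cases: O(hold_funds → obtain_consent) and O(¬hold_funds → obtain_consent). Since hold_funds ∨ ¬hold_funds is a tautology, O(obtain_consent) follows.
Premise 6, O(issue_refund → ¬obtain_consent), contraposes to O(obtain_consent → ¬issue_refund); with O(obtain_consent) we get O(¬issue_refund).
The contrapositive of premise 5 (O(¬update_statement → issue_refund)) is O(¬issue_refund → update_statement), and O(¬issue_refund) is already established, so O(update_statement).
The contrapositive of premise 3 (O(¬tag_asset → ¬update_statement)) is O(update_statement → tag_asset), and O(update_statement) is already established, so O(tag_asset).
Premises 1, 7, 8 do not contribute to this derivation.
Thus O(tag_asset), which is F(¬tag_asset): ¬tag_asset is forbidden.

Forbidden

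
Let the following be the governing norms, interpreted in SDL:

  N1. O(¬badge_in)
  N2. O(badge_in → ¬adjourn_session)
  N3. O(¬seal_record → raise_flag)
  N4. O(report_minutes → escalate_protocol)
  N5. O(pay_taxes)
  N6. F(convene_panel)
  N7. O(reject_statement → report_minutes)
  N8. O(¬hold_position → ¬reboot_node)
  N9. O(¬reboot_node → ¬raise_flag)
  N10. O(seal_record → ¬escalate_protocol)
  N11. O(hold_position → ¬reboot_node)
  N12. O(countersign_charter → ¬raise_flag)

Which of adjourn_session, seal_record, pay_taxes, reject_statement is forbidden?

Premises 11 and 8 cover both cases: O(hold_position → ¬reboot_node) and O(¬hold_position → ¬reboot_node). Since hold_position ∨ ¬hold_position is a tautology, O(¬reboot_node) follows.
Premise 9 is O(¬reboot_node → ¬raise_flag); since O(¬reboot_node), deontic closure gives O(¬raise_flag).
Premise 3 is O(¬seal_record → raise_flag); contrapositively O(¬raise_flag → seal_record). Since O(¬raise_flag) holds, K gives O(seal_record).
Premise 10 is O(seal_record → ¬escalate_protocol); since O(seal_record), deontic closure gives O(¬escalate_protocol).
Premise 4 is O(report_minutes → escalate_protocol); contrapositively O(¬escalate_protocol → ¬report_minutes). Since O(¬escalate_protocol) holds, K gives O(¬report_minutes).
The contrapositive of premise 7 (O(reject_statement → report_minutes)) is O(¬report_minutes → ¬reject_statement), and O(¬report_minutes) is already established, so O(¬reject_statement).
So O(¬reject_statement) holds, i.e. reject_statement is forbidden. None of the other listed options is forbidden under the premises.

reject_statement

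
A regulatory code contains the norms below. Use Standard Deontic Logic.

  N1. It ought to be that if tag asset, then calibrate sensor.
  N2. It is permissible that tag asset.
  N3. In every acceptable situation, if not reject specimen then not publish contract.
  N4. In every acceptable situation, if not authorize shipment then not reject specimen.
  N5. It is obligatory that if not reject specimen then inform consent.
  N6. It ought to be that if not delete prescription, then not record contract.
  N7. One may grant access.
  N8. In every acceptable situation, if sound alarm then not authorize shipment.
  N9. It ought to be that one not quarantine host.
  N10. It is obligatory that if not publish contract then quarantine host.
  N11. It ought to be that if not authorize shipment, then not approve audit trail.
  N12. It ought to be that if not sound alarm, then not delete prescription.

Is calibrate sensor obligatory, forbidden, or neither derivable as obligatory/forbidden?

Premise 1 is O(tag_asset → calibrate_sensor), but O(tag_asset) is not derivable from the premises (the permission P(tag_asset) asserts only ¬O(¬tag_asset), not O(tag_asset)), so it does not yield O(calibrate_sensor).
No premise or chain of K-axiom applications forces O(calibrate_sensor), and none forces O(¬calibrate_sensor). So calibrate_sensor is neither obligatory nor forbidden under these norms.

Neither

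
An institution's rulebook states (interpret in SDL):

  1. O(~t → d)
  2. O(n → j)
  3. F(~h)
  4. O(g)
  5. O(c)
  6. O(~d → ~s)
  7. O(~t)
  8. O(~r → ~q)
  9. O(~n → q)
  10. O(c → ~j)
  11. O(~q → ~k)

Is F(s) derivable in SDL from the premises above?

Premise 6 is O(~d → ~s), but O(~d) is not derivable from the premises, so it does not yield O(~s).
No other premise forces O(~s). An ideal world satisfying every premise can still have s true, so F(s) is not derivable.

No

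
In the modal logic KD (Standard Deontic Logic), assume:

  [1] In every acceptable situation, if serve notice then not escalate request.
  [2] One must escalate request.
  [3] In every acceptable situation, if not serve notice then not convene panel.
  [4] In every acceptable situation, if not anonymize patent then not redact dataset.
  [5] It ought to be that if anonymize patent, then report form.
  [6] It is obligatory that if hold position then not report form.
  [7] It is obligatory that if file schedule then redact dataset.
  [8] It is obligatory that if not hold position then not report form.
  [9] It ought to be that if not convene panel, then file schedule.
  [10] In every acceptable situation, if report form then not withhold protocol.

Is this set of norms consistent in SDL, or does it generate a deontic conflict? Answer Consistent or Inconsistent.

Premises 8 and 6 cover both cases: O(¬hold_position → ¬report_form) and O(hold_position → ¬report_form). Since ¬hold_position ∨ hold_position is a tautology, O(¬report_form) follows.
Premise 5 is O(anonymize_patent → report_form); contrapositively O(¬report_form → ¬anonymize_patent). Since O(¬report_form) holds, K gives O(¬anonymize_patent).
From O(¬anonymize_patent) and premise 4, O(¬anonymize_patent → ¬redact_dataset), we obtain O(¬redact_dataset).
The contrapositive of premise 7 (O(file_schedule → redact_dataset)) is O(¬redact_dataset → ¬file_schedule), and O(¬redact_dataset) is already established, so O(¬file_schedule).
Premise 9, O(¬convene_panel → file_schedule), contraposes to O(¬file_schedule → convene_panel); with O(¬file_schedule) we get O(convene_panel).
Premise 3 is O(¬serve_notice → ¬convene_panel); contrapositively O(convene_panel → serve_notice). Since O(convene_panel) holds, K gives O(serve_notice).
Applying K to premise 1 (O(serve_notice → ¬escalate_request)) and O(serve_notice) yields O(¬escalate_request).
However, premise 2 gives O(escalate_request).
We now have both O(¬escalate_request) and O(escalate_request) — escalate_request is simultaneously obligatory and forbidden, violating the D-axiom.

Inconsistent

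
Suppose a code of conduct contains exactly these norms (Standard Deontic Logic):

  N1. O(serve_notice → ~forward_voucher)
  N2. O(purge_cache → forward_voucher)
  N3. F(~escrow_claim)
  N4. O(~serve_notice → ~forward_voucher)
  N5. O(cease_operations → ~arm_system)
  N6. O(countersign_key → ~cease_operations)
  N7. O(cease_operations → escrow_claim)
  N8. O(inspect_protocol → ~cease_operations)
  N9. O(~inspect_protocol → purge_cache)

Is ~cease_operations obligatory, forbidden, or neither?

Premises 1 and 4 are O(serve_notice → ~forward_voucher) and O(~serve_notice → ~forward_voucher); every ideal world satisfies serve_notice or ~serve_notice, so in either case ~forward_voucher holds — hence O(~forward_voucher).
The contrapositive of premise 2 (O(purge_cache → forward_voucher)) is O(~forward_voucher → ~purge_cache), and O(~forward_voucher) is already established, so O(~purge_cache).
Premise 9 is O(~inspect_protocol → purge_cache); contrapositively O(~purge_cache → inspect_protocol). Since O(~purge_cache) holds, K gives O(inspect_protocol).
Premise 8 is O(inspect_protocol → ~cease_operations); since O(inspect_protocol), deontic closure gives O(~cease_operations).
Premises 3, 5, 6, 7 do not contribute to this derivation.
Hence ~cease_operations is obligatory.

Obligatory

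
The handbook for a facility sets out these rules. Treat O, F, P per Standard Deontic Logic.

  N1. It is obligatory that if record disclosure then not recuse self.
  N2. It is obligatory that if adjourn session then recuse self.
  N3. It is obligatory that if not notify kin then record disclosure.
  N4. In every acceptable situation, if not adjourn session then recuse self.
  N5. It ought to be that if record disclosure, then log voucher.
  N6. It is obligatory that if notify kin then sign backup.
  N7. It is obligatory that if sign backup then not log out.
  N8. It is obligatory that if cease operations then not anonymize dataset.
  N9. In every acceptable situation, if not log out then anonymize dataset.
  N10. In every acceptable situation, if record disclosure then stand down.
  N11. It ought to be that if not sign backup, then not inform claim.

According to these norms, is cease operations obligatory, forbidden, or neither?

Forbidden

Premises 4 and 2 are O(¬adjourn_session → recuse_self) and O(adjourn_session → recuse_self); every ideal world satisfies ¬adjourn_session or adjourn_session, so in either case recuse_self holds — hence O(recuse_self).
Premise 1, O(record_disclosure → ¬recuse_self), contraposes to O(recuse_self → ¬record_disclosure); with O(recuse_self) we get O(¬record_disclosure).
The contrapositive of premise 3 (O(¬notify_kin → record_disclosure)) is O(¬record_disclosure → notify_kin), and O(¬record_disclosure) is already established, so O(notify_kin).
Premise 6 is O(notify_kin → sign_backup); since O(notify_kin), deontic closure gives O(sign_backup).
Premise 7 is O(sign_backup → ¬log_out); since O(sign_backup), deontic closure gives O(¬log_out).
Applying K to premise 9 (O(¬log_out → anonymize_dataset)) and O(¬log_out) yields O(anonymize_dataset).
Premise 8 is O(cease_operations → ¬anonymize_dataset); contrapositively O(anonymize_dataset → ¬cease_operations). Since O(anonymize_dataset) holds, K gives O(¬cease_operations).
Premises 5, 10, 11 do not contribute to this derivation.
Thus O(¬cease_operations), which is F(cease_operations): cease_operations is forbidden.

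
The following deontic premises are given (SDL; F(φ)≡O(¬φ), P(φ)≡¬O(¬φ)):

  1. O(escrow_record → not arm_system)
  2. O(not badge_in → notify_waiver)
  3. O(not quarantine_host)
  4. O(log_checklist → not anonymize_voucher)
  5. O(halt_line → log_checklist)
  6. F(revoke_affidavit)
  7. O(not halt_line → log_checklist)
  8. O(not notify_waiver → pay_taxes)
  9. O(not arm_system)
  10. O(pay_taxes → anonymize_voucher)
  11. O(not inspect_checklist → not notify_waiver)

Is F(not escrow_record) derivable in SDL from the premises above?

Premise 1 is O(escrow_record → not arm_system); even if O(not arm_system) held, inferring O(escrow_record) would be affirming the consequent — invalid.
No other premise forces O(escrow_record). An ideal world satisfying every premise can still have not escrow_record true, so F(not escrow_record) is not derivable.

No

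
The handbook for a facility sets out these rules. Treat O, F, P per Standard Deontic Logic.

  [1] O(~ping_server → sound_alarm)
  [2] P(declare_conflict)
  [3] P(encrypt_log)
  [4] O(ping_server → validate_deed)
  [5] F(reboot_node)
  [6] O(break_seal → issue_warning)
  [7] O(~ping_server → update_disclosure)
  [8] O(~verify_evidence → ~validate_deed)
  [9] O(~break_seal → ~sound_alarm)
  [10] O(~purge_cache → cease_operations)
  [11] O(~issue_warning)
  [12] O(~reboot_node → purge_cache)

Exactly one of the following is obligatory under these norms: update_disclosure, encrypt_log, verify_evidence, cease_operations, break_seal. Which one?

verify_evidence

From premise 11 we have O(~issue_warning).
Premise 6, O(break_seal → issue_warning), contraposes to O(~issue_warning → ~break_seal); with O(~issue_warning) we get O(~break_seal).
With premise 9, O(~break_seal → ~sound_alarm), the K-axiom yields O(~sound_alarm).
The contrapositive of premise 1 (O(~ping_server → sound_alarm)) is O(~sound_alarm → ping_server), and O(~sound_alarm) is already established, so O(ping_server).
Applying K to premise 4 (O(ping_server → validate_deed)) and O(ping_server) yields O(validate_deed).
Premise 8 is O(~verify_evidence → ~validate_deed); contrapositively O(validate_deed → verify_evidence). Since O(validate_deed) holds, K gives O(verify_evidence).
So O(verify_evidence) holds — verify_evidence is obligatory. None of the other listed options is made obligatory by any chain of premises.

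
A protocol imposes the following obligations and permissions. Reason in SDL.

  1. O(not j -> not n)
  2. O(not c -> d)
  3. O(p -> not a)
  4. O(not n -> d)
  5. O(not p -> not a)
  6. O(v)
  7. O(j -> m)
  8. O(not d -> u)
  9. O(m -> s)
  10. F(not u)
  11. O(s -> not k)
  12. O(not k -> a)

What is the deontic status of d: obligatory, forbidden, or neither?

Obligatory

By case analysis on not p: premise 5 gives O(not p -> not a) and premise 3 gives O(p -> not a), so O(not a) either way.
Premise 12, O(not k -> a), contraposes to O(not a -> k); with O(not a) we get O(k).
The contrapositive of premise 11 (O(s -> not k)) is O(k -> not s), and O(k) is already established, so O(not s).
Premise 9, O(m -> s), contraposes to O(not s -> not m); with O(not s) we get O(not m).
Premise 7 is O(j -> m); contrapositively O(not m -> not j). Since O(not m) holds, K gives O(not j).
Premise 1 is O(not j -> not n); since O(not j), deontic closure gives O(not n).
Applying K to premise 4 (O(not n -> d)) and O(not n) yields O(d).
Premises 2, 6, 8, 10 do not contribute to this derivation.
Hence d is obligatory.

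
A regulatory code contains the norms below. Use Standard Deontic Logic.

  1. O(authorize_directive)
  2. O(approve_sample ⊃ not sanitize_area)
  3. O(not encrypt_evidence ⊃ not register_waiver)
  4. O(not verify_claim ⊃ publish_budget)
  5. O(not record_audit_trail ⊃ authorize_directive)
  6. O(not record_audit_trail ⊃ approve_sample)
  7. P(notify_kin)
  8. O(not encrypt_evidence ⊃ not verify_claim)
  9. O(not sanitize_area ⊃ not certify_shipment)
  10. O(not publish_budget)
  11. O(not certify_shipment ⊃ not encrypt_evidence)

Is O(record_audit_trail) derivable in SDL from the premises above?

Premise 10 states O(not publish_budget) outright.
Premise 4 is O(not verify_claim ⊃ publish_budget); contrapositively O(not publish_budget ⊃ verify_claim). Since O(not publish_budget) holds, K gives O(verify_claim).
Premise 8, O(not encrypt_evidence ⊃ not verify_claim), contraposes to O(verify_claim ⊃ encrypt_evidence); with O(verify_claim) we get O(encrypt_evidence).
The contrapositive of premise 11 (O(not certify_shipment ⊃ not encrypt_evidence)) is O(encrypt_evidence ⊃ certify_shipment), and O(encrypt_evidence) is already established, so O(certify_shipment).
The contrapositive of premise 9 (O(not sanitize_area ⊃ not certify_shipment)) is O(certify_shipment ⊃ sanitize_area), and O(certify_shipment) is already established, so O(sanitize_area).
The contrapositive of premise 2 (O(approve_sample ⊃ not sanitize_area)) is O(sanitize_area ⊃ not approve_sample), and O(sanitize_area) is already established, so O(not approve_sample).
Premise 6 is O(not record_audit_trail ⊃ approve_sample); contrapositively O(not approve_sample ⊃ record_audit_trail). Since O(not approve_sample) holds, K gives O(record_audit_trail).
Premises 1, 3, 5, 7 do not contribute to this derivation.
So O(record_audit_trail) follows.

Yes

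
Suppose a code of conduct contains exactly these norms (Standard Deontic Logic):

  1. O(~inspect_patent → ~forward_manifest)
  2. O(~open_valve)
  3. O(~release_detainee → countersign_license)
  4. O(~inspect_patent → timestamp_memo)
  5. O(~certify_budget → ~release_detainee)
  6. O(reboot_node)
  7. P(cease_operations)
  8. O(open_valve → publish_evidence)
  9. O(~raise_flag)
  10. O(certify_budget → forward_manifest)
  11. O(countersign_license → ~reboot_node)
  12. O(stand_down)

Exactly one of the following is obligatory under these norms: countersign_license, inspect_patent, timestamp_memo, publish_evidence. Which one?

inspect_patent

From premise 6 we have O(reboot_node).
The contrapositive of premise 11 (O(countersign_license → ~reboot_node)) is O(reboot_node → ~countersign_license), and O(reboot_node) is already established, so O(~countersign_license).
The contrapositive of premise 3 (O(~release_detainee → countersign_license)) is O(~countersign_license → release_detainee), and O(~countersign_license) is already established, so O(release_detainee).
Premise 5, O(~certify_budget → ~release_detainee), contraposes to O(release_detainee → certify_budget); with O(release_detainee) we get O(certify_budget).
From O(certify_budget) and premise 10, O(certify_budget → forward_manifest), we obtain O(forward_manifest).
Premise 1 is O(~inspect_patent → ~forward_manifest); contrapositively O(forward_manifest → inspect_patent). Since O(forward_manifest) holds, K gives O(inspect_patent).
So O(inspect_patent) holds — inspect_patent is obligatory. None of the other listed options is made obligatory by any chain of premises.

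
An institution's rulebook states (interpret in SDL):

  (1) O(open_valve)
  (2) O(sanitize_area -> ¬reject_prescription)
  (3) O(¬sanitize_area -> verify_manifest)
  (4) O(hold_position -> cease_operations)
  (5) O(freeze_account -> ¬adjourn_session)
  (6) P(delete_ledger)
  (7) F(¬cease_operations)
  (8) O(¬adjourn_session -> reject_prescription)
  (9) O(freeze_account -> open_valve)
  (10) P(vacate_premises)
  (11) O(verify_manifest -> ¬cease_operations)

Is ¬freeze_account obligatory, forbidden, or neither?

Premise 7, F(¬cease_operations), is equivalent to O(cease_operations).
Premise 11, O(verify_manifest -> ¬cease_operations), contraposes to O(cease_operations -> ¬verify_manifest); with O(cease_operations) we get O(¬verify_manifest).
Premise 3, O(¬sanitize_area -> verify_manifest), contraposes to O(¬verify_manifest -> sanitize_area); with O(¬verify_manifest) we get O(sanitize_area).
Premise 2 is O(sanitize_area -> ¬reject_prescription); since O(sanitize_area), deontic closure gives O(¬reject_prescription).
Premise 8 is O(¬adjourn_session -> reject_prescription); contrapositively O(¬reject_prescription -> adjourn_session). Since O(¬reject_prescription) holds, K gives O(adjourn_session).
Premise 5, O(freeze_account -> ¬adjourn_session), contraposes to O(adjourn_session -> ¬freeze_account); with O(adjourn_session) we get O(¬freeze_account).
Premises 1, 4, 6, 9, 10 do not contribute to this derivation.
Hence ¬freeze_account is obligatory.

Obligatory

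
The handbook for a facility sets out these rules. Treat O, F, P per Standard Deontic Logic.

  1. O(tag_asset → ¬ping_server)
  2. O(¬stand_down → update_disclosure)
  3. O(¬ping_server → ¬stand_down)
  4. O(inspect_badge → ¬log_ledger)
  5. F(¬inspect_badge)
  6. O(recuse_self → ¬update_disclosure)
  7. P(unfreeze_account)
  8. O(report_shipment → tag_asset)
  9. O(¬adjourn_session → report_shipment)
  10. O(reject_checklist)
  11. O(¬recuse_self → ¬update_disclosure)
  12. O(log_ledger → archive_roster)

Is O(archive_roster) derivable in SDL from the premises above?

No

Premise 12 is O(log_ledger → archive_roster), but O(log_ledger) is not derivable from the premises, so it does not yield O(archive_roster).
No other premise forces O(archive_roster). An ideal world satisfying every premise can still have archive_roster false, so O(archive_roster) is not derivable.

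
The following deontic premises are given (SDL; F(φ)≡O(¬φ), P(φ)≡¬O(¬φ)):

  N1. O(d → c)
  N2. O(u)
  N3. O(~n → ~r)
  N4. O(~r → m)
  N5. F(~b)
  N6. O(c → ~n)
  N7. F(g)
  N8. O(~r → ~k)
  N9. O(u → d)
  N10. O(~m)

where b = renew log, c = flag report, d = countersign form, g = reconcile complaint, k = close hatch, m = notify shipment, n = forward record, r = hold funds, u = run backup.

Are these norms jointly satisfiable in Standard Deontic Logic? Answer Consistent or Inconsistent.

Inconsistent

Premise 10 states O(~m) outright.
Premise 4, O(~r → m), contraposes to O(~m → r); with O(~m) we get O(r).
The contrapositive of premise 3 (O(~n → ~r)) is O(r → n), and O(r) is already established, so O(n).
Premise 6 is O(c → ~n); contrapositively O(n → ~c). Since O(n) holds, K gives O(~c).
Premise 1, O(d → c), contraposes to O(~c → ~d); with O(~c) we get O(~d).
Premise 9, O(u → d), contraposes to O(~d → ~u); with O(~d) we get O(~u).
Yet premise 2 states O(u).
We now have both O(~u) and O(u) — u is simultaneously obligatory and forbidden, violating the D-axiom.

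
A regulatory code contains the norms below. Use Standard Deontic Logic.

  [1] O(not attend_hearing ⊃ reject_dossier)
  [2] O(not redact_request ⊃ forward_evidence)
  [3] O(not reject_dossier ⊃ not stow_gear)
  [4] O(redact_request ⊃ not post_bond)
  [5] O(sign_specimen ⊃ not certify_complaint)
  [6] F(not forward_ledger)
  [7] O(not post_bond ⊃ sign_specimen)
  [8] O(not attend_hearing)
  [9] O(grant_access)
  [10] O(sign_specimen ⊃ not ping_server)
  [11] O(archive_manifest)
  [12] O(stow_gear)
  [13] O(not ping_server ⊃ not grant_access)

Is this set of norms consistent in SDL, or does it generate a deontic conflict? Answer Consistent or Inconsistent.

Consistent

Premise 3 is O(not reject_dossier ⊃ not stow_gear), but O(not reject_dossier) is not derivable from the premises, so it does not yield O(not stow_gear).
So O(not stow_gear) is not derivable, and the apparent clash with O(stow_gear) does not arise.
A world satisfying every obligation exists (e.g. archive_manifest=true, attend_hearing=false, certify_complaint=false, forward_evidence=true, forward_ledger=true, grant_access=true, ping_server=true, post_bond=true, redact_request=false, reject_dossier=true, sign_specimen=false, stow_gear=true); no atom is both obligatory and forbidden, so the set is consistent.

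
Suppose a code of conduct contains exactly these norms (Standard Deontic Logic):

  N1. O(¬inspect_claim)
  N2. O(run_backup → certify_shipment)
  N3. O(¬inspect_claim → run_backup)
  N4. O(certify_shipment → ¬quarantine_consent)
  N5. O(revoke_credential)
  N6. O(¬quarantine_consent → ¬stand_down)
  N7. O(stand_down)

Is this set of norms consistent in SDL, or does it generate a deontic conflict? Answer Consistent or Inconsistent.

Inconsistent

Premise 7 states O(stand_down) outright.
The contrapositive of premise 6 (O(¬quarantine_consent → ¬stand_down)) is O(stand_down → quarantine_consent), and O(stand_down) is already established, so O(quarantine_consent).
The contrapositive of premise 4 (O(certify_shipment → ¬quarantine_consent)) is O(quarantine_consent → ¬certify_shipment), and O(quarantine_consent) is already established, so O(¬certify_shipment).
Premise 2, O(run_backup → certify_shipment), contraposes to O(¬certify_shipment → ¬run_backup); with O(¬certify_shipment) we get O(¬run_backup).
The contrapositive of premise 3 (O(¬inspect_claim → run_backup)) is O(¬run_backup → inspect_claim), and O(¬run_backup) is already established, so O(inspect_claim).
However, premise 1 gives O(¬inspect_claim).
We now have both O(inspect_claim) and O(¬inspect_claim) — inspect_claim is simultaneously obligatory and forbidden, violating the D-axiom.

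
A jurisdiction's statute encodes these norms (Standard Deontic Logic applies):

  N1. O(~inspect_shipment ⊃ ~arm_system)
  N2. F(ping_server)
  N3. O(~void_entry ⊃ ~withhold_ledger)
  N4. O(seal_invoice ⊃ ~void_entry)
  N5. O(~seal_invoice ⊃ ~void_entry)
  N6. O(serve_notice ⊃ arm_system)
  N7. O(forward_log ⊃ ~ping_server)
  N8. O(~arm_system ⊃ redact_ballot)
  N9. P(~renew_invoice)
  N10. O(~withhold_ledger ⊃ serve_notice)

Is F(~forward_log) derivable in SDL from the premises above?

No

Premise 7 is O(forward_log ⊃ ~ping_server); even if O(~ping_server) held, inferring O(forward_log) would be affirming the consequent — invalid.
No other premise forces O(forward_log). An ideal world satisfying every premise can still have ~forward_log true, so F(~forward_log) is not derivable.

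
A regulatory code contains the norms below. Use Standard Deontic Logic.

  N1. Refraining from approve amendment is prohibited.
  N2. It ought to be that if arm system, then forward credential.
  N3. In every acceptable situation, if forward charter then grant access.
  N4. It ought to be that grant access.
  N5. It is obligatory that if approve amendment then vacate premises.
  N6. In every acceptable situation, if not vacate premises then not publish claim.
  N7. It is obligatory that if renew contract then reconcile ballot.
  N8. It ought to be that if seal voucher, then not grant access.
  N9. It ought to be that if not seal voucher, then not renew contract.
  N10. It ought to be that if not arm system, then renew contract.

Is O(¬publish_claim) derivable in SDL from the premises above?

No

Premise 6 is O(¬vacate_premises → ¬publish_claim), but O(¬vacate_premises) is not derivable from the premises, so it does not yield O(¬publish_claim).
No other premise forces O(¬publish_claim). An ideal world satisfying every premise can still have ¬publish_claim false, so O(¬publish_claim) is not derivable.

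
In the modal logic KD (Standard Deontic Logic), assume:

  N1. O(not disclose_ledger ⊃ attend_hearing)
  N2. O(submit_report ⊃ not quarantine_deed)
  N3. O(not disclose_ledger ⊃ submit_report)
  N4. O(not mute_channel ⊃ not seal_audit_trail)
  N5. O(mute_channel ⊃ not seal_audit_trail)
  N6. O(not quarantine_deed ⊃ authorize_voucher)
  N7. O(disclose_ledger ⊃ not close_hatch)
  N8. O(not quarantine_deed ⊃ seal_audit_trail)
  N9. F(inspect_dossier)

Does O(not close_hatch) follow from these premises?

By case analysis on not mute_channel: premise 4 gives O(not mute_channel ⊃ not seal_audit_trail) and premise 5 gives O(mute_channel ⊃ not seal_audit_trail), so O(not seal_audit_trail) either way.
The contrapositive of premise 8 (O(not quarantine_deed ⊃ seal_audit_trail)) is O(not seal_audit_trail ⊃ quarantine_deed), and O(not seal_audit_trail) is already established, so O(quarantine_deed).
Premise 2, O(submit_report ⊃ not quarantine_deed), contraposes to O(quarantine_deed ⊃ not submit_report); with O(quarantine_deed) we get O(not submit_report).
Premise 3, O(not disclose_ledger ⊃ submit_report), contraposes to O(not submit_report ⊃ disclose_ledger); with O(not submit_report) we get O(disclose_ledger).
Premise 7 is O(disclose_ledger ⊃ not close_hatch); since O(disclose_ledger), deontic closure gives O(not close_hatch).
Premises 1, 6, 9 do not contribute to this derivation.
So O(not close_hatch) follows.

Yes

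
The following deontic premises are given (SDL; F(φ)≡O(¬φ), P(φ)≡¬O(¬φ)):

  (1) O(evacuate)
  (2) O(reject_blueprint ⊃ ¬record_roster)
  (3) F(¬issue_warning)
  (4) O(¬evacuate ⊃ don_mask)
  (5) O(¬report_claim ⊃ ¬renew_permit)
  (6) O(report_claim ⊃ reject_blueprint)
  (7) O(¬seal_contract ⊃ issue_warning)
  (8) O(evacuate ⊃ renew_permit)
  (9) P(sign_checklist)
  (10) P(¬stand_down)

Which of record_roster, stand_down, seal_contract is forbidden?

From premise 1 we have O(evacuate).
With premise 8, O(evacuate ⊃ renew_permit), the K-axiom yields O(renew_permit).
Premise 5 is O(¬report_claim ⊃ ¬renew_permit); contrapositively O(renew_permit ⊃ report_claim). Since O(renew_permit) holds, K gives O(report_claim).
Applying K to premise 6 (O(report_claim ⊃ reject_blueprint)) and O(report_claim) yields O(reject_blueprint).
Premise 2 is O(reject_blueprint ⊃ ¬record_roster); since O(reject_blueprint), deontic closure gives O(¬record_roster).
So O(¬record_roster) holds, i.e. record_roster is forbidden. None of the other listed options is forbidden under the premises.

record_roster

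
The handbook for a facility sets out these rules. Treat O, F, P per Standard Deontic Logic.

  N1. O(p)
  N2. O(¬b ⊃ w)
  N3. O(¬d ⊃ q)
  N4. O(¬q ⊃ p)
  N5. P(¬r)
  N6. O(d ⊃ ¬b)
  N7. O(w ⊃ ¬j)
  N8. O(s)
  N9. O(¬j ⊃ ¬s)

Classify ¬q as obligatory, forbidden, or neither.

From premise 8 we have O(s).
Premise 9 is O(¬j ⊃ ¬s); contrapositively O(s ⊃ j). Since O(s) holds, K gives O(j).
Premise 7 is O(w ⊃ ¬j); contrapositively O(j ⊃ ¬w). Since O(j) holds, K gives O(¬w).
Premise 2, O(¬b ⊃ w), contraposes to O(¬w ⊃ b); with O(¬w) we get O(b).
The contrapositive of premise 6 (O(d ⊃ ¬b)) is O(b ⊃ ¬d), and O(b) is already established, so O(¬d).
Applying K to premise 3 (O(¬d ⊃ q)) and O(¬d) yields O(q).
Premises 1, 4, 5 do not contribute to this derivation.
Thus O(q), which is F(¬q): ¬q is forbidden.

Forbidden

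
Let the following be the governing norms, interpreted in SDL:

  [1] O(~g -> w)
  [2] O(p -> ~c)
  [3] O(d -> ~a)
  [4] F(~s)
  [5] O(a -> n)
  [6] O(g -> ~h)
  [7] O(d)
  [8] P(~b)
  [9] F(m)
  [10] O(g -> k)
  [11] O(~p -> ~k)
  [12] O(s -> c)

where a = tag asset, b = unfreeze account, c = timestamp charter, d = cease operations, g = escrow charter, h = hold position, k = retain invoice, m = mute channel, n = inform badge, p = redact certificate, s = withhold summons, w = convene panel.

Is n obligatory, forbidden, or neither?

Neither

Premise 5 is O(a -> n), but O(a) is not derivable from the premises, so it does not yield O(n).
No premise or chain of K-axiom applications forces O(n), and none forces O(~n). So n is neither obligatory nor forbidden under these norms.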